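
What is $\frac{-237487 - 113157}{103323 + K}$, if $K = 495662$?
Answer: $- \frac{350644}{598985} \approx -0.5854$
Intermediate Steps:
$\frac{-237487 - 113157}{103323 + K} = \frac{-237487 - 113157}{103323 + 495662} = - \frac{350644}{598985}$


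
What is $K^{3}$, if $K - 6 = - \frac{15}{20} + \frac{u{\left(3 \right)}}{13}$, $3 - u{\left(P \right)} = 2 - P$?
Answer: $\frac{24137569}{140608} \approx 171.67$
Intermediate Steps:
$u{\left(P \right)} = 1 + P$ ($u{\left(P \right)} = 3 - \left(2 - P\right) = 3 + \left(-2 + P\right) = 1 + P$)
$K = \frac{289}{52}$ ($K = 6 - \left(\frac{3}{4} - \frac{1 + 3}{13}\right) = 6 + \left(\left(-15\right) \frac{1}{20} + 4 \cdot \frac{1}{13}\right) = 6 + \left(- \frac{3}{4} + \frac{4}{13}\right) = 6 - \frac{23}{52} = \frac{289}{52} \approx 5.5577$)
$K^{3} = \left(\frac{289}{52}\right)^{3} = \frac{24137569}{140608}$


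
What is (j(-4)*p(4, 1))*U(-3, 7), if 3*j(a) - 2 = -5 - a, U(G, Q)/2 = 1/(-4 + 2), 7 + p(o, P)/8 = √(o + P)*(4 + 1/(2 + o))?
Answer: 56/3 - 100*√5/9 ≈ -6.1785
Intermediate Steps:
p(o, P) = -56 + 8*√(P + o)*(4 + 1/(2 + o)) (p(o, P) = -56 + 8*(√(o + P)*(4 + 1/(2 + o))) = -56 + 8*(√(P + o)*(4 + 1/(2 + o))) = -56 + 8*√(P + o)*(4 + 1/(2 + o)))
U(G, Q) = -1 (U(G, Q) = 2/(-4 + 2) = 2/(-2) = 2*(-½) = -1)
j(a) = -1 - a/3 (j(a) = ⅔ + (-5 - a)/3 = ⅔ + (-5/3 - a/3) = -1 - a/3)
(j(-4)*p(4, 1))*U(-3, 7) = ((-1 - ⅓*(-4))*(8*(-14 - 7*4 + 9*√(1 + 4) + 4*4*√(1 + 4))/(2 + 4)))*(-1) = ((-1 + 4/3)*(8*(-14 - 28 + 9*√5 + 4*4*√5)/6))*(-1) = ((8*(⅙)*(-14 - 28 + 9*√5 + 16*√5))/3)*(-1) = ((8*(⅙)*(-42 + 25*√5))/3)*(-1) = ((-56 + 100*√5/3)/3)*(-1) = (-56/3 + 100*√5/9)*(-1) = 56/3 - 100*√5/9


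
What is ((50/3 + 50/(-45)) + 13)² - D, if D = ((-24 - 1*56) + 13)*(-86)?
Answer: -400673/81 ≈ -4946.6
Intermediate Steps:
D = 5762 (D = ((-24 - 56) + 13)*(-86) = (-80 + 13)*(-86) = -67*(-86) = 5762)
((50/3 + 50/(-45)) + 13)² - D = ((50/3 + 50/(-45)) + 13)² - 1*5762 = ((50*(⅓) + 50*(-1/45)) + 13)² - 5762 = ((50/3 - 10/9) + 13)² - 5762 = (140/9 + 13)² - 5762 = (257/9)² - 5762 = 66049/81 - 5762 = -400673/81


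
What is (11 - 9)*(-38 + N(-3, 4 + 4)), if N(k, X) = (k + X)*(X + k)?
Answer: -26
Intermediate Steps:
N(k, X) = (X + k)² (N(k, X) = (X + k)*(X + k) = (X + k)²)
(11 - 9)*(-38 + N(-3, 4 + 4)) = (11 - 9)*(-38 + ((4 + 4) - 3)²) = 2*(-38 + (8 - 3)²) = 2*(-38 + 5²) = 2*(-38 + 25) = 2*(-13) = -26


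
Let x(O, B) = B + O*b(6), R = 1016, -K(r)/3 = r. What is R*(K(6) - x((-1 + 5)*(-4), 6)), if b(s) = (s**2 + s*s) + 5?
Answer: 1227328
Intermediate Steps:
K(r) = -3*r
b(s) = 5 + 2*s**2 (b(s) = (s**2 + s**2) + 5 = 2*s**2 + 5 = 5 + 2*s**2)
x(O, B) = B + 77*O (x(O, B) = B + O*(5 + 2*6**2) = B + O*(5 + 2*36) = B + O*(5 + 72) = B + O*77 = B + 77*O)
R*(K(6) - x((-1 + 5)*(-4), 6)) = 1016*(-3*6 - (6 + 77*((-1 + 5)*(-4)))) = 1016*(-18 - (6 + 77*(4*(-4)))) = 1016*(-18 - (6 + 77*(-16))) = 1016*(-18 - (6 - 1232)) = 1016*(-18 - 1*(-1226)) = 1016*(-18 + 1226) = 1016*1208 = 1227328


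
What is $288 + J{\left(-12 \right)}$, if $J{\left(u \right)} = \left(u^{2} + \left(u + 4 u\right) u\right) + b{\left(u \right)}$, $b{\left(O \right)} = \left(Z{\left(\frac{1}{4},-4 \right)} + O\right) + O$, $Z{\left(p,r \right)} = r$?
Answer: $1124$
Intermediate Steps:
$b{\left(O \right)} = -4 + 2 O$ ($b{\left(O \right)} = \left(-4 + O\right) + O = -4 + 2 O$)
$J{\left(u \right)} = -4 + 2 u + 6 u^{2}$ ($J{\left(u \right)} = \left(u^{2} + \left(u + 4 u\right) u\right) + \left(-4 + 2 u\right) = \left(u^{2} + 5 u u\right) + \left(-4 + 2 u\right) = \left(u^{2} + 5 u^{2}\right) + \left(-4 + 2 u\right) = 6 u^{2} + \left(-4 + 2 u\right) = -4 + 2 u + 6 u^{2}$)
$288 + J{\left(-12 \right)} = 288 + \left(-4 + 2 \left(-12\right) + 6 \left(-12\right)^{2}\right) = 288 - -836 = 288 + 836 = 1124$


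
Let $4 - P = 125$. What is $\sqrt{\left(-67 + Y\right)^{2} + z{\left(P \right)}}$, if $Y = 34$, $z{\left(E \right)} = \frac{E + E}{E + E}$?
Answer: $\sqrt{1090} \approx 33.015$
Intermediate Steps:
$P = -121$ ($P = 4 - 125 = -121$)
$z{\left(E \right)} = 1$ ($z{\left(E \right)} = \frac{2 E}{2 E} = 2 E \frac{1}{2 E} = 1$)
$\sqrt{\left(-67 + Y\right)^{2} + z{\left(P \right)}} = \sqrt{\left(-67 + 34\right)^{2} + 1} = \sqrt{\left(-33\right)^{2} + 1} = \sqrt{1089 + 1} = \sqrt{1090}$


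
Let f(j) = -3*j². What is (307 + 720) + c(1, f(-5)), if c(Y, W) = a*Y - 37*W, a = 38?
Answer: 3840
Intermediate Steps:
c(Y, W) = -37*W + 38*Y (c(Y, W) = 38*Y - 37*W = -37*W + 38*Y)
(307 + 720) + c(1, f(-5)) = (307 + 720) + (-(-111)*(-5)² + 38*1) = 1027 + (-(-111)*25 + 38) = 1027 + (-37*(-75) + 38) = 1027 + (2775 + 38) = 1027 + 2813 = 3840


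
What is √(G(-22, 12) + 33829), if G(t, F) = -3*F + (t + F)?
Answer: √33783 ≈ 183.80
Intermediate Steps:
G(t, F) = t - 2*F (G(t, F) = -3*F + (F + t) = t - 2*F)
√(G(-22, 12) + 33829) = √((-22 - 2*12) + 33829) = √((-22 - 24) + 33829) = √(-46 + 33829) = √33783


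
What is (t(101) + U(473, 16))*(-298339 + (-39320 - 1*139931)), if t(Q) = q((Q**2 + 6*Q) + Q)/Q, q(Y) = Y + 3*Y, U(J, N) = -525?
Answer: 44415870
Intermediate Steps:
q(Y) = 4*Y
t(Q) = (4*Q**2 + 28*Q)/Q (t(Q) = (4*((Q**2 + 6*Q) + Q))/Q = (4*(Q**2 + 7*Q))/Q = (4*Q**2 + 28*Q)/Q)
(t(101) + U(473, 16))*(-298339 + (-39320 - 1*139931)) = ((28 + 4*101) - 525)*(-298339 + (-39320 - 1*139931)) = ((28 + 404) - 525)*(-298339 + (-39320 - 139931)) = (432 - 525)*(-298339 - 179251) = -93*(-477590) = 44415870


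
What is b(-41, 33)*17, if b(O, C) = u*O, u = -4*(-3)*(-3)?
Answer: 25092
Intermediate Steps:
u = -36 (u = 12*(-3) = -36)
b(O, C) = -36*O
b(-41, 33)*17 = -36*(-41)*17 = 1476*17 = 25092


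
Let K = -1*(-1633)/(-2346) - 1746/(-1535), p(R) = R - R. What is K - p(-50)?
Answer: 69107/156570 ≈ 0.44138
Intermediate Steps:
p(R) = 0
K = 69107/156570 (K = 1633*(-1/2346) - 1746*(-1/1535) = -71/102 + 1746/1535 = 69107/156570 ≈ 0.44138)
K - p(-50) = 69107/156570 - 1*0 = 69107/156570 + 0 = 69107/156570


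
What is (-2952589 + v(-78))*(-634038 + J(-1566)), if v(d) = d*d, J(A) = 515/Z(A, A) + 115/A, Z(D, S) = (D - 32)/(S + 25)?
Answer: 1167859918223779580/625617 ≈ 1.8667e+12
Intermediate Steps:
Z(D, S) = (-32 + D)/(25 + S)
J(A) = 115/A + 515*(25 + A)/(-32 + A) (J(A) = 515/(((-32 + A)/(25 + A))) + 115/A = 515*((25 + A)/(-32 + A)) + 115/A = 515*(25 + A)/(-32 + A) + 115/A = 115/A + 515*(25 + A)/(-32 + A))
v(d) = d²
(-2952589 + v(-78))*(-634038 + J(-1566)) = (-2952589 + (-78)²)*(-634038 + 5*(-736 + 103*(-1566)² + 2598*(-1566))/(-1566*(-32 - 1566))) = (-2952589 + 6084)*(-634038 + 5*(-1/1566)*(-736 + 103*2452356 - 4068468)/(-1598)) = -2946505*(-634038 + 5*(-1/1566)*(-1/1598)*(-736 + 252592668 - 4068468)) = -2946505*(-634038 + 5*(-1/1566)*(-1/1598)*248523464) = -2946505*(-634038 + 310654330/625617) = -2946505*(-396354297116/625617) = 1167859918223779580/625617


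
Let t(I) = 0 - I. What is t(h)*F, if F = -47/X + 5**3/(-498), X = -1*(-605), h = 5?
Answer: 99031/60258 ≈ 1.6434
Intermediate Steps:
X = 605
F = -99031/301290 (F = -47/605 + 5**3/(-498) = -47*1/605 + 125*(-1/498) = -47/605 - 125/498 = -99031/301290 ≈ -0.32869)
t(I) = -I
t(h)*F = -1*5*(-99031/301290) = -5*(-99031/301290) = 99031/60258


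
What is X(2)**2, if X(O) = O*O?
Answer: 16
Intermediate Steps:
X(O) = O**2
X(2)**2 = (2**2)**2 = 4**2 = 16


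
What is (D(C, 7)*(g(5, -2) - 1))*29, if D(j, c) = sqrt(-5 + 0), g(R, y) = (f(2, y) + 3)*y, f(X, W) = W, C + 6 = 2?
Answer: -87*I*sqrt(5) ≈ -194.54*I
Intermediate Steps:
C = -4 (C = -6 + 2 = -4)
g(R, y) = y*(3 + y) (g(R, y) = (y + 3)*y = (3 + y)*y = y*(3 + y))
D(j, c) = I*sqrt(5) (D(j, c) = sqrt(-5) = I*sqrt(5))
(D(C, 7)*(g(5, -2) - 1))*29 = ((I*sqrt(5))*(-2*(3 - 2) - 1))*29 = ((I*sqrt(5))*(-2*1 - 1))*29 = ((I*sqrt(5))*(-2 - 1))*29 = ((I*sqrt(5))*(-3))*29 = -3*I*sqrt(5)*29 = -87*I*sqrt(5)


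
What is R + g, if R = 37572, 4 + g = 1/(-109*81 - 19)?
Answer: 332401663/8848 ≈ 37568.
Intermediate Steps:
g = -35393/8848 (g = -4 + 1/(-109*81 - 19) = -4 + 1/(-8829 - 19) = -4 + 1/(-8848) = -4 - 1/8848 = -35393/8848 ≈ -4.0001)
R + g = 37572 - 35393/8848 = 332401663/8848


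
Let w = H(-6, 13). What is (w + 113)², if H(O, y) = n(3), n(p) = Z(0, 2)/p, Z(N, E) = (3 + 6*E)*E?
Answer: 15129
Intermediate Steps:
Z(N, E) = E*(3 + 6*E)
n(p) = 30/p (n(p) = (3*2*(1 + 2*2))/p = (3*2*(1 + 4))/p = (3*2*5)/p = 30/p)
H(O, y) = 10 (H(O, y) = 30/3 = 30*(⅓) = 10)
w = 10
(w + 113)² = (10 + 113)² = 123² = 15129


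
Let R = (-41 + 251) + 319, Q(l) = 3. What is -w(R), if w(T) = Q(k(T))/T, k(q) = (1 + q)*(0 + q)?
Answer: -3/529 ≈ -0.0056711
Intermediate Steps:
k(q) = q*(1 + q) (k(q) = (1 + q)*q = q*(1 + q))
R = 529 (R = 210 + 319 = 529)
w(T) = 3/T
-w(R) = -3/529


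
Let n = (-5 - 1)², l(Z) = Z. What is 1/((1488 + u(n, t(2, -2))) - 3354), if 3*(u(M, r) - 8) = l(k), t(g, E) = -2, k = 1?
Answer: -3/5573 ≈ -0.00053831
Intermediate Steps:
n = 36 (n = (-6)² = 36)
u(M, r) = 25/3 (u(M, r) = 8 + (⅓)*1 = 8 + ⅓ = 25/3)
1/((1488 + u(n, t(2, -2))) - 3354) = 1/((1488 + 25/3) - 3354) = 1/(4489/3 - 3354) = 1/(-5573/3) = -3/5573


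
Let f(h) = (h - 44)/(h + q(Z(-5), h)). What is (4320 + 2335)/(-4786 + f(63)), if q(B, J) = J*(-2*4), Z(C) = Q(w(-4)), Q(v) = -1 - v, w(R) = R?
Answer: -586971/422129 ≈ -1.3905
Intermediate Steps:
Z(C) = 3 (Z(C) = -1 - 1*(-4) = -1 + 4 = 3)
q(B, J) = -8*J (q(B, J) = J*(-8) = -8*J)
f(h) = -(-44 + h)/(7*h) (f(h) = (h - 44)/(h - 8*h) = (-44 + h)/((-7*h)) = (-44 + h)*(-1/(7*h)) = -(-44 + h)/(7*h))
(4320 + 2335)/(-4786 + f(63)) = (4320 + 2335)/(-4786 + (⅐)*(44 - 1*63)/63) = 6655/(-4786 + (⅐)*(1/63)*(44 - 63)) = 6655/(-4786 + (⅐)*(1/63)*(-19)) = 6655/(-4786 - 19/441) = 6655/(-2110645/441) = 6655*(-441/2110645) = -586971/422129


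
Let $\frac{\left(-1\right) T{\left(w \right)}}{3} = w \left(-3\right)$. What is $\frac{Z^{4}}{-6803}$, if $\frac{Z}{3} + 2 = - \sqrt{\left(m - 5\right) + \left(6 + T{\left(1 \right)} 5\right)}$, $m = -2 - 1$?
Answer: $- \frac{234657}{6803} - \frac{30456 \sqrt{43}}{6803} \approx -63.85$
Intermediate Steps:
$T{\left(w \right)} = 9 w$ ($T{\left(w \right)} = - 3 w \left(-3\right) = - 3 \left(- 3 w\right) = 9 w$)
$m = -3$ ($m = -2 - 1 = -3$)
$Z = -6 - 3 \sqrt{43}$ ($Z = -6 + 3 \left(- \sqrt{\left(-3 - 5\right) + \left(6 + 9 \cdot 1 \cdot 5\right)}\right) = -6 + 3 \left(- \sqrt{\left(-3 - 5\right) + \left(6 + 9 \cdot 5\right)}\right) = -6 + 3 \left(- \sqrt{-8 + \left(6 + 45\right)}\right) = -6 + 3 \left(- \sqrt{-8 + 51}\right) = -6 + 3 \left(- \sqrt{43}\right) = -6 - 3 \sqrt{43} \approx -25.672$)
$\frac{Z^{4}}{-6803} = \frac{\left(-6 - 3 \sqrt{43}\right)^{4}}{-6803} = \left(-6 - 3 \sqrt{43}\right)^{4} \left(- \frac{1}{6803}\right) = - \frac{\left(-6 - 3 \sqrt{43}\right)^{4}}{6803}$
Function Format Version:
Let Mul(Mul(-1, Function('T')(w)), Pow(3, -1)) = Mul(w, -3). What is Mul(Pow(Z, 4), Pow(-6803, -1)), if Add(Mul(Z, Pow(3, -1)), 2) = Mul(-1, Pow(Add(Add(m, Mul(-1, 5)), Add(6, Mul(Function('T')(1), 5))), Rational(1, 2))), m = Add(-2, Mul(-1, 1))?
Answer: Add(Rational(-234657, 6803), Mul(Rational(-30456, 6803), Pow(43, Rational(1, 2)))) ≈ -63.850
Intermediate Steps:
Function('T')(w) = Mul(9, w) (Function('T')(w) = Mul(-3, Mul(w, -3)) = Mul(-3, Mul(-3, w)) = Mul(9, w))
m = -3 (m = Add(-2, -1) = -3)
Z = Add(-6, Mul(-3, Pow(43, Rational(1, 2)))) (Z = Add(-6, Mul(3, Mul(-1, Pow(Add(Add(-3, Mul(-1, 5)), Add(6, Mul(Mul(9, 1), 5))), Rational(1, 2))))) = Add(-6, Mul(3, Mul(-1, Pow(Add(Add(-3, -5), Add(6, Mul(9, 5))), Rational(1, 2))))) = Add(-6, Mul(3, Mul(-1, Pow(Add(-8, Add(6, 45)), Rational(1, 2))))) = Add(-6, Mul(3, Mul(-1, Pow(Add(-8, 51), Rational(1, 2))))) = Add(-6, Mul(3, Mul(-1, Pow(43, Rational(1, 2))))) = Add(-6, Mul(-3, Pow(43, Rational(1, 2)))) ≈ -25.672)
Mul(Pow(Z, 4), Pow(-6803, -1)) = Mul(Pow(Add(-6, Mul(-3, Pow(43, Rational(1, 2)))), 4), Pow(-6803, -1)) = Mul(Pow(Add(-6, Mul(-3, Pow(43, Rational(1, 2)))), 4), Rational(-1, 6803)) = Mul(Rational(-1, 6803), Pow(Add(-6, Mul(-3, Pow(43, Rational(1, 2)))), 4))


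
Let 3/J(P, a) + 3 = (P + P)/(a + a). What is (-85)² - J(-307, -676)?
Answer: 12436253/1721 ≈ 7226.2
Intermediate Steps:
J(P, a) = 3/(-3 + P/a) (J(P, a) = 3/(-3 + (P + P)/(a + a)) = 3/(-3 + (2*P)/((2*a))) = 3/(-3 + (2*P)*(1/(2*a))) = 3/(-3 + P/a))
(-85)² - J(-307, -676) = (-85)² - 3*(-676)/(-307 - 3*(-676)) = 7225 - 3*(-676)/(-307 + 2028) = 7225 - 3*(-676)/1721 = 7225 - 1*(-2028/1721) = 7225 + 2028/1721 = 12436253/1721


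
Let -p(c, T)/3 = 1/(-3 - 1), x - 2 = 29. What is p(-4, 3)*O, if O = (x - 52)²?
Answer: 1323/4 ≈ 330.75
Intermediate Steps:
x = 31 (x = 2 + 29 = 31)
p(c, T) = ¾ (p(c, T) = -3/(-3 - 1) = -3/(-4) = -3*(-¼) = ¾)
O = 441 (O = (31 - 52)² = (-21)² = 441)
p(-4, 3)*O = (¾)*441 = 1323/4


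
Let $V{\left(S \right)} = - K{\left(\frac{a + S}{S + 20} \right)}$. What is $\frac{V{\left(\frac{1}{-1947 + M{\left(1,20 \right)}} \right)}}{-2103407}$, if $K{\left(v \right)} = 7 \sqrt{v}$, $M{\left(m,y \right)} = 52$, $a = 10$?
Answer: $\frac{7 \sqrt{79794239}}{26572340631} \approx 2.3532 \cdot 10^{-6}$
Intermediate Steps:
$V{\left(S \right)} = - 7 \sqrt{\frac{10 + S}{20 + S}}$ ($V{\left(S \right)} = - 7 \sqrt{\frac{10 + S}{S + 20}} = - 7 \sqrt{\frac{10 + S}{20 + S}}$)
$\frac{V{\left(\frac{1}{-1947 + M{\left(1,20 \right)}} \right)}}{-2103407} = \frac{\left(-7\right) \sqrt{\frac{10 + \frac{1}{-1947 + 52}}{20 + \frac{1}{-1947 + 52}}}}{-2103407} = - 7 \sqrt{\frac{10 + \frac{1}{-1895}}{20 + \frac{1}{-1895}}} \left(- \frac{1}{2103407}\right) = - 7 \sqrt{\frac{10 - \frac{1}{1895}}{20 - \frac{1}{1895}}} \left(- \frac{1}{2103407}\right) = - 7 \sqrt{\frac{1}{\frac{37899}{1895}} \cdot \frac{18949}{1895}} \left(- \frac{1}{2103407}\right) = - 7 \sqrt{\frac{1895}{37899} \cdot \frac{18949}{1895}} \left(- \frac{1}{2103407}\right) = - 7 \sqrt{\frac{18949}{37899}} \left(- \frac{1}{2103407}\right) = - 7 \frac{\sqrt{79794239}}{12633} \left(- \frac{1}{2103407}\right) = - \frac{7 \sqrt{79794239}}{12633} \left(- \frac{1}{2103407}\right) = \frac{7 \sqrt{79794239}}{26572340631}$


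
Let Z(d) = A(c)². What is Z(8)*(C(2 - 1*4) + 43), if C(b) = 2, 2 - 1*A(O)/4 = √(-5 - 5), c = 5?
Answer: 720*(2 - I*√10)² ≈ -4320.0 - 9107.4*I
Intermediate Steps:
A(O) = 8 - 4*I*√10 (A(O) = 8 - 4*√(-5 - 5) = 8 - 4*I*√10)
Z(d) = (8 - 4*I*√10)²
Z(8)*(C(2 - 1*4) + 43) = (16*(2 - I*√10)²)*(2 + 43) = (16*(2 - I*√10)²)*45 = 720*(2 - I*√10)²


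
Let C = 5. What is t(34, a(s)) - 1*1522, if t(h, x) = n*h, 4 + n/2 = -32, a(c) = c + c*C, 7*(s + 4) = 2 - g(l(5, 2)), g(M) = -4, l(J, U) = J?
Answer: -3970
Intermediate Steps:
s = -22/7 (s = -4 + (2 - 1*(-4))/7 = -4 + (2 + 4)/7 = -4 + (⅐)*6 = -4 + 6/7 = -22/7 ≈ -3.1429)
a(c) = 6*c (a(c) = c + c*5 = c + 5*c = 6*c)
n = -72 (n = -8 + 2*(-32) = -8 - 64 = -72)
t(h, x) = -72*h
t(34, a(s)) - 1*1522 = -72*34 - 1*1522 = -2448 - 1522 = -3970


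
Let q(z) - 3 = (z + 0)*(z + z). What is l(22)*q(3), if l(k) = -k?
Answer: -462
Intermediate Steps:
q(z) = 3 + 2*z² (q(z) = 3 + (z + 0)*(z + z) = 3 + z*(2*z) = 3 + 2*z²)
l(22)*q(3) = (-1*22)*(3 + 2*3²) = -22*(3 + 2*9) = -22*(3 + 18) = -22*21 = -462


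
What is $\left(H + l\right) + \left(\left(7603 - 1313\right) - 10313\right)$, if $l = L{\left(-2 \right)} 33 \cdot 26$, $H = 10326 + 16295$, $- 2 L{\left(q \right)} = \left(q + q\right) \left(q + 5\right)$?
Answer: $27746$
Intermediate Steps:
$L{\left(q \right)} = - q \left(5 + q\right)$ ($L{\left(q \right)} = - \frac{\left(q + q\right) \left(q + 5\right)}{2} = - \frac{2 q \left(5 + q\right)}{2} = - q \left(5 + q\right)$)
$H = 26621$
$l = 5148$ ($l = \left(-1\right) \left(-2\right) \left(5 - 2\right) 33 \cdot 26 = \left(-1\right) \left(-2\right) 3 \cdot 33 \cdot 26 = 6 \cdot 33 \cdot 26 = 198 \cdot 26 = 5148$)
$\left(H + l\right) + \left(\left(7603 - 1313\right) - 10313\right) = \left(26621 + 5148\right) + \left(\left(7603 - 1313\right) - 10313\right) = 31769 + \left(6290 - 10313\right) = 31769 - 4023 = 27746$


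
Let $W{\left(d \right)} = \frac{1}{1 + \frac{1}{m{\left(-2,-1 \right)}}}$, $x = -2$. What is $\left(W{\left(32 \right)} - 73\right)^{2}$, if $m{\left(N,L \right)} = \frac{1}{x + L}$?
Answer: $\frac{21609}{4} \approx 5402.3$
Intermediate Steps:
$m{\left(N,L \right)} = \frac{1}{-2 + L}$
$W{\left(d \right)} = - \frac{1}{2}$ ($W{\left(d \right)} = \frac{1}{1 + \frac{1}{\frac{1}{-2 - 1}}} = \frac{1}{1 + \frac{1}{\frac{1}{-3}}} = \frac{1}{1 + \frac{1}{- \frac{1}{3}}} = \frac{1}{1 - 3} = \frac{1}{-2} = - \frac{1}{2}$)
$\left(W{\left(32 \right)} - 73\right)^{2} = \left(- \frac{1}{2} - 73\right)^{2} = \left(- \frac{147}{2}\right)^{2} = \frac{21609}{4}$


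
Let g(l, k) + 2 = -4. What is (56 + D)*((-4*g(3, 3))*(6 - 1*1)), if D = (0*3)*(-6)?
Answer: 6720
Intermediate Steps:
g(l, k) = -6 (g(l, k) = -2 - 4 = -6)
D = 0 (D = 0*(-6) = 0)
(56 + D)*((-4*g(3, 3))*(6 - 1*1)) = (56 + 0)*((-4*(-6))*(6 - 1*1)) = 56*(24*(6 - 1)) = 56*(24*5) = 56*120 = 6720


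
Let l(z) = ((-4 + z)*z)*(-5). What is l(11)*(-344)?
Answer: 132440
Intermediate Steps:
l(z) = -5*z*(-4 + z) (l(z) = (z*(-4 + z))*(-5) = -5*z*(-4 + z))
l(11)*(-344) = (5*11*(4 - 1*11))*(-344) = (5*11*(4 - 11))*(-344) = (5*11*(-7))*(-344) = -385*(-344) = 132440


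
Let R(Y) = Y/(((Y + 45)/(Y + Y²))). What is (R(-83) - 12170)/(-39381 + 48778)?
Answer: 51219/178543 ≈ 0.28687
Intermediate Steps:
R(Y) = Y*(Y + Y²)/(45 + Y) (R(Y) = Y/(((45 + Y)/(Y + Y²))) = Y*((Y + Y²)/(45 + Y)) = Y*(Y + Y²)/(45 + Y))
(R(-83) - 12170)/(-39381 + 48778) = ((-83)²*(1 - 83)/(45 - 83) - 12170)/(-39381 + 48778) = (6889*(-82)/(-38) - 12170)/9397 = (6889*(-1/38)*(-82) - 12170)*(1/9397) = (282449/19 - 12170)*(1/9397) = (51219/19)*(1/9397) = 51219/178543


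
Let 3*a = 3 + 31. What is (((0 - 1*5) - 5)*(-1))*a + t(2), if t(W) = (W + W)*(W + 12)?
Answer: 508/3 ≈ 169.33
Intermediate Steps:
a = 34/3 (a = (3 + 31)/3 = (1/3)*34 = 34/3 ≈ 11.333)
t(W) = 2*W*(12 + W) (t(W) = (2*W)*(12 + W) = 2*W*(12 + W))
(((0 - 1*5) - 5)*(-1))*a + t(2) = (((0 - 1*5) - 5)*(-1))*(34/3) + 2*2*(12 + 2) = (((0 - 5) - 5)*(-1))*(34/3) + 2*2*14 = ((-5 - 5)*(-1))*(34/3) + 56 = -10*(-1)*(34/3) + 56 = 10*(34/3) + 56 = 340/3 + 56 = 508/3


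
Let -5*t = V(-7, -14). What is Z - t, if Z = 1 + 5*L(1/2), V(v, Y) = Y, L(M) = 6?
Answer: 141/5 ≈ 28.200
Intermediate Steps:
t = 14/5 (t = -⅕*(-14) = 14/5 ≈ 2.8000)
Z = 31 (Z = 1 + 5*6 = 1 + 30 = 31)
Z - t = 31 - 1*14/5 = 31 - 14/5 = 141/5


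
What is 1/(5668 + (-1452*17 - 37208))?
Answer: -1/56224 ≈ -1.7786e-5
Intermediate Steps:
1/(5668 + (-1452*17 - 37208)) = 1/(5668 + (-12*2057 - 37208)) = 1/(5668 + (-24684 - 37208)) = 1/(5668 - 61892) = 1/(-56224) = -1/56224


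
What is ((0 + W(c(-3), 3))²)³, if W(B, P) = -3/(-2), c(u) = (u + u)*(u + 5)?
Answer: 729/64 ≈ 11.391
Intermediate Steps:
c(u) = 2*u*(5 + u) (c(u) = (2*u)*(5 + u) = 2*u*(5 + u))
W(B, P) = 3/2 (W(B, P) = -3*(-½) = 3/2)
((0 + W(c(-3), 3))²)³ = ((0 + 3/2)²)³ = ((3/2)²)³ = (9/4)³ = 729/64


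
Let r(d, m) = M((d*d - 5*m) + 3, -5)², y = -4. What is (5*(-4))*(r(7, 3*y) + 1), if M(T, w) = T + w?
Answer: -229000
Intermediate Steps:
r(d, m) = (-2 + d² - 5*m)² (r(d, m) = (((d*d - 5*m) + 3) - 5)² = (((d² - 5*m) + 3) - 5)² = ((3 + d² - 5*m) - 5)² = (-2 + d² - 5*m)²)
(5*(-4))*(r(7, 3*y) + 1) = (5*(-4))*((2 - 1*7² + 5*(3*(-4)))² + 1) = -20*((2 - 1*49 + 5*(-12))² + 1) = -20*((2 - 49 - 60)² + 1) = -20*((-107)² + 1) = -20*(11449 + 1) = -20*11450 = -229000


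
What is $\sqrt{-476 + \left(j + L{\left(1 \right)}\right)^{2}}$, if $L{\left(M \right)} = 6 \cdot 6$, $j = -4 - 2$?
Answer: $2 \sqrt{106} \approx 20.591$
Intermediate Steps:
$j = -6$ ($j = -4 - 2 = -6$)
$L{\left(M \right)} = 36$
$\sqrt{-476 + \left(j + L{\left(1 \right)}\right)^{2}} = \sqrt{-476 + \left(-6 + 36\right)^{2}} = \sqrt{-476 + 30^{2}} = \sqrt{-476 + 900} = \sqrt{424} = 2 \sqrt{106}$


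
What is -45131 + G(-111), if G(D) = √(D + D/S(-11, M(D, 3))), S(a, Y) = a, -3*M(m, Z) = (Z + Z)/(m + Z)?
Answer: -45131 + I*√12210/11 ≈ -45131.0 + 10.045*I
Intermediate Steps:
M(m, Z) = -2*Z/(3*(Z + m)) (M(m, Z) = -(Z + Z)/(3*(m + Z)) = -2*Z/(3*(Z + m)))
G(D) = √110*√D/11 (G(D) = √(D + D/(-11)) = √(D + D*(-1/11)) = √(D - D/11) = √(10*D/11) = √110*√D/11)
-45131 + G(-111) = -45131 + √110*√(-111)/11 = -45131 + √110*(I*√111)/11 = -45131 + I*√12210/11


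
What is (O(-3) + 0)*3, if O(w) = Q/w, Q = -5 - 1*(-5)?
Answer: 0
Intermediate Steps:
Q = 0 (Q = -5 + 5 = 0)
O(w) = 0 (O(w) = 0/w = 0)
(O(-3) + 0)*3 = (0 + 0)*3 = 0*3 = 0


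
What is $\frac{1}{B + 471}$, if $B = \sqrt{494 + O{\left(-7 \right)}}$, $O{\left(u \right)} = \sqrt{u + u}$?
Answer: $\frac{1}{471 + \sqrt{494 + i \sqrt{14}}} \approx 0.0020275 - 3.5 \cdot 10^{-7} i$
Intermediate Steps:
$O{\left(u \right)} = \sqrt{2} \sqrt{u}$ ($O{\left(u \right)} = \sqrt{2 u} = \sqrt{2} \sqrt{u}$)
$B = \sqrt{494 + i \sqrt{14}}$ ($B = \sqrt{494 + \sqrt{2} \sqrt{-7}} = \sqrt{494 + \sqrt{2} i \sqrt{7}} = \sqrt{494 + i \sqrt{14}} \approx 22.226 + 0.08417 i$)
$\frac{1}{B + 471} = \frac{1}{\sqrt{494 + i \sqrt{14}} + 471} = \frac{1}{471 + \sqrt{494 + i \sqrt{14}}}$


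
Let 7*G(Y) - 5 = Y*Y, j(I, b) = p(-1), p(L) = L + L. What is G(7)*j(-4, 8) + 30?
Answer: 102/7 ≈ 14.571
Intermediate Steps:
p(L) = 2*L
j(I, b) = -2 (j(I, b) = 2*(-1) = -2)
G(Y) = 5/7 + Y²/7 (G(Y) = 5/7 + (Y*Y)/7 = 5/7 + Y²/7)
G(7)*j(-4, 8) + 30 = (5/7 + (⅐)*7²)*(-2) + 30 = (5/7 + (⅐)*49)*(-2) + 30 = (5/7 + 7)*(-2) + 30 = (54/7)*(-2) + 30 = -108/7 + 30 = 102/7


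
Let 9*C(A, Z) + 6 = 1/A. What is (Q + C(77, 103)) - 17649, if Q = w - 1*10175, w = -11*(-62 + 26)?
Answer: -19008065/693 ≈ -27429.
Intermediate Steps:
C(A, Z) = -⅔ + 1/(9*A)
w = 396 (w = -11*(-36) = 396)
Q = -9779 (Q = 396 - 1*10175 = 396 - 10175 = -9779)
(Q + C(77, 103)) - 17649 = (-9779 + (⅑)*(1 - 6*77)/77) - 17649 = (-9779 + (⅑)*(1/77)*(1 - 462)) - 17649 = (-9779 + (⅑)*(1/77)*(-461)) - 17649 = (-9779 - 461/693) - 17649 = -6777308/693 - 17649 = -19008065/693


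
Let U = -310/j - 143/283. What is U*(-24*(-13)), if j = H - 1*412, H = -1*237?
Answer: -1584024/183667 ≈ -8.6244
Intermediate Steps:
H = -237
j = -649 (j = -237 - 1*412 = -237 - 412 = -649)
U = -5077/183667 (U = -310/(-649) - 143/283 = -310*(-1/649) - 143*1/283 = 310/649 - 143/283 = -5077/183667 ≈ -0.027642)
U*(-24*(-13)) = -(-121848)*(-13)/183667 = -5077/183667*312 = -1584024/183667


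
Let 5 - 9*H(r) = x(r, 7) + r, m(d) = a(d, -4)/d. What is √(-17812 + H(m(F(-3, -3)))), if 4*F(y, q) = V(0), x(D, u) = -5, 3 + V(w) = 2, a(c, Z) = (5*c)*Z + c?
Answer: 7*I*√3271/3 ≈ 133.45*I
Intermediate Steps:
a(c, Z) = c + 5*Z*c (a(c, Z) = 5*Z*c + c = c + 5*Z*c)
V(w) = -1 (V(w) = -3 + 2 = -1)
F(y, q) = -¼ (F(y, q) = (¼)*(-1) = -¼)
m(d) = -19 (m(d) = (d*(1 + 5*(-4)))/d = (d*(1 - 20))/d = (d*(-19))/d = (-19*d)/d = -19)
H(r) = 10/9 - r/9 (H(r) = 5/9 - (-5 + r)/9 = 5/9 + (5/9 - r/9) = 10/9 - r/9)
√(-17812 + H(m(F(-3, -3)))) = √(-17812 + (10/9 - ⅑*(-19))) = √(-17812 + (10/9 + 19/9)) = √(-17812 + 29/9) = √(-160279/9) = 7*I*√3271/3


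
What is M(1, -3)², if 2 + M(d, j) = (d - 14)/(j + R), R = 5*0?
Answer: 49/9 ≈ 5.4444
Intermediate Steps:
R = 0
M(d, j) = -2 + (-14 + d)/j (M(d, j) = -2 + (d - 14)/(j + 0) = -2 + (-14 + d)/j)
M(1, -3)² = ((-14 + 1 - 2*(-3))/(-3))² = (-(-14 + 1 + 6)/3)² = (-⅓*(-7))² = (7/3)² = 49/9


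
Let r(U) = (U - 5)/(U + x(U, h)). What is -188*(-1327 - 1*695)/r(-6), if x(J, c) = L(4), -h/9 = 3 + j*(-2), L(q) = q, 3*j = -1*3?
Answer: 760272/11 ≈ 69116.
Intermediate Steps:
j = -1 (j = (-1*3)/3 = (1/3)*(-3) = -1)
h = -45 (h = -9*(3 - 1*(-2)) = -9*(3 + 2) = -9*5 = -45)
x(J, c) = 4
r(U) = (-5 + U)/(4 + U) (r(U) = (U - 5)/(U + 4) = (-5 + U)/(4 + U))
-188*(-1327 - 1*695)/r(-6) = -188*(-1327 - 1*695)/((-5 - 6)/(4 - 6)) = -188*(-1327 - 695)/(-11/(-2)) = -(-380136)/((-1/2*(-11))) = -(-380136)/11/2 = -(-380136)*2/11 = -188*(-4044/11) = 760272/11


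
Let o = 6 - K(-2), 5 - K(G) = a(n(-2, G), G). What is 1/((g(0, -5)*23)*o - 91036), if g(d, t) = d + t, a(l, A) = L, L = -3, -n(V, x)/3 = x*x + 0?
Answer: -1/90806 ≈ -1.1012e-5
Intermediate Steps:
n(V, x) = -3*x**2 (n(V, x) = -3*(x*x + 0) = -3*(x**2 + 0) = -3*x**2)
a(l, A) = -3
K(G) = 8 (K(G) = 5 - 1*(-3) = 5 + 3 = 8)
o = -2 (o = 6 - 1*8 = 6 - 8 = -2)
1/((g(0, -5)*23)*o - 91036) = 1/(((0 - 5)*23)*(-2) - 91036) = 1/(-5*23*(-2) - 91036) = 1/(-115*(-2) - 91036) = 1/(230 - 91036) = 1/(-90806) = -1/90806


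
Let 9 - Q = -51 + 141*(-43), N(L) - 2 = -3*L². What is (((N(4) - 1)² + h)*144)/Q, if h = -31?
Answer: 104544/2041 ≈ 51.222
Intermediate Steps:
N(L) = 2 - 3*L²
Q = 6123 (Q = 9 - (-51 + 141*(-43)) = 9 - (-51 - 6063) = 9 - 1*(-6114) = 9 + 6114 = 6123)
(((N(4) - 1)² + h)*144)/Q = ((((2 - 3*4²) - 1)² - 31)*144)/6123 = ((((2 - 3*16) - 1)² - 31)*144)*(1/6123) = ((((2 - 48) - 1)² - 31)*144)*(1/6123) = (((-46 - 1)² - 31)*144)*(1/6123) = (((-47)² - 31)*144)*(1/6123) = ((2209 - 31)*144)*(1/6123) = (2178*144)*(1/6123) = 313632*(1/6123) = 104544/2041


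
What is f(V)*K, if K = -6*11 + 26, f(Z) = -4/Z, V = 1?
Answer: 160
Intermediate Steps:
K = -40 (K = -66 + 26 = -40)
f(V)*K = -4/1*(-40) = -4*1*(-40) = -4*(-40) = 160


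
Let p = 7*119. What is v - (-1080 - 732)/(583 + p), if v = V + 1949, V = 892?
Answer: 335389/118 ≈ 2842.3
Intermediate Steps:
v = 2841 (v = 892 + 1949 = 2841)
p = 833
v - (-1080 - 732)/(583 + p) = 2841 - (-1080 - 732)/(583 + 833) = 2841 - (-1812)/1416 = 2841 - 1*(-151/118) = 2841 + 151/118 = 335389/118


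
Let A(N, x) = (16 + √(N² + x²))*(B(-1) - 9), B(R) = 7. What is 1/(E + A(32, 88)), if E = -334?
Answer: -183/49442 + 4*√137/24721 ≈ -0.0018074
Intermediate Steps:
A(N, x) = -32 - 2*√(N² + x²) (A(N, x) = (16 + √(N² + x²))*(7 - 9) = (16 + √(N² + x²))*(-2) = -32 - 2*√(N² + x²))
1/(E + A(32, 88)) = 1/(-334 + (-32 - 2*√(32² + 88²))) = 1/(-334 + (-32 - 2*√(1024 + 7744))) = 1/(-334 + (-32 - 16*√137)) = 1/(-366 - 16*√137)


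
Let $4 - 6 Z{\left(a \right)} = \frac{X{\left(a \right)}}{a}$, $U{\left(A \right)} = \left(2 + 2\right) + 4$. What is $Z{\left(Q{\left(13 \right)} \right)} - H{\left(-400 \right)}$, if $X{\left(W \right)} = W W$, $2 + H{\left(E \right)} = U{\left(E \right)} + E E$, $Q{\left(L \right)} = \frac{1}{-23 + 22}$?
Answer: $- \frac{960031}{6} \approx -1.6001 \cdot 10^{5}$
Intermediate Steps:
$U{\left(A \right)} = 8$ ($U{\left(A \right)} = 4 + 4 = 8$)
$Q{\left(L \right)} = -1$ ($Q{\left(L \right)} = \frac{1}{-1} = -1$)
$H{\left(E \right)} = 6 + E^{2}$ ($H{\left(E \right)} = -2 + \left(8 + E E\right) = -2 + \left(8 + E^{2}\right) = 6 + E^{2}$)
$X{\left(W \right)} = W^{2}$
$Z{\left(a \right)} = \frac{2}{3} - \frac{a}{6}$ ($Z{\left(a \right)} = \frac{2}{3} - \frac{a^{2} \frac{1}{a}}{6} = \frac{2}{3} - \frac{a}{6}$)
$Z{\left(Q{\left(13 \right)} \right)} - H{\left(-400 \right)} = \left(\frac{2}{3} - - \frac{1}{6}\right) - \left(6 + \left(-400\right)^{2}\right) = \left(\frac{2}{3} + \frac{1}{6}\right) - \left(6 + 160000\right) = \frac{5}{6} - 160006 = - \frac{960031}{6}$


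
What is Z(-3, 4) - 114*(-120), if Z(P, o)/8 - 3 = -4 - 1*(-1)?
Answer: 13680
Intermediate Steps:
Z(P, o) = 0 (Z(P, o) = 24 + 8*(-4 - 1*(-1)) = 24 + 8*(-4 + 1) = 24 + 8*(-3) = 24 - 24 = 0)
Z(-3, 4) - 114*(-120) = 0 - 114*(-120) = 0 + 13680 = 13680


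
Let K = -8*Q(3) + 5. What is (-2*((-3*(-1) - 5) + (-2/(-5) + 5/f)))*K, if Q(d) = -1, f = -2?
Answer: 533/5 ≈ 106.60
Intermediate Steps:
K = 13 (K = -8*(-1) + 5 = 8 + 5 = 13)
(-2*((-3*(-1) - 5) + (-2/(-5) + 5/f)))*K = -2*((-3*(-1) - 5) + (-2/(-5) + 5/(-2)))*13 = -2*((3 - 5) + (-2*(-⅕) + 5*(-½)))*13 = -2*(-2 + (⅖ - 5/2))*13 = -2*(-2 - 21/10)*13 = -2*(-41/10)*13 = (41/5)*13 = 533/5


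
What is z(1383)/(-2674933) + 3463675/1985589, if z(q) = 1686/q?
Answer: 4271209319694257/2448517386187557 ≈ 1.7444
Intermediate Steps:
z(1383)/(-2674933) + 3463675/1985589 = (1686/1383)/(-2674933) + 3463675/1985589 = (1686*(1/1383))*(-1/2674933) + 3463675*(1/1985589) = (562/461)*(-1/2674933) + 3463675/1985589 = -562/1233144113 + 3463675/1985589 = 4271209319694257/2448517386187557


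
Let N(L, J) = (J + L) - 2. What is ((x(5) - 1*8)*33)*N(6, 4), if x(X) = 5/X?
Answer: -1848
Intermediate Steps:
N(L, J) = -2 + J + L
((x(5) - 1*8)*33)*N(6, 4) = ((5/5 - 1*8)*33)*(-2 + 4 + 6) = ((5*(⅕) - 8)*33)*8 = ((1 - 8)*33)*8 = -7*33*8 = -231*8 = -1848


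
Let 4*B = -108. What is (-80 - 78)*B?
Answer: 4266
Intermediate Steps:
B = -27 (B = (¼)*(-108) = -27)
(-80 - 78)*B = (-80 - 78)*(-27) = -158*(-27) = 4266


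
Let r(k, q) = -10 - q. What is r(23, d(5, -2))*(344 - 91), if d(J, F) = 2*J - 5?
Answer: -3795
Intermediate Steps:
d(J, F) = -5 + 2*J
r(23, d(5, -2))*(344 - 91) = (-10 - (-5 + 2*5))*(344 - 91) = (-10 - (-5 + 10))*253 = (-10 - 1*5)*253 = (-10 - 5)*253 = -15*253 = -3795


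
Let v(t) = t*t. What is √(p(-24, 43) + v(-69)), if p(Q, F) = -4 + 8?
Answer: √4765 ≈ 69.029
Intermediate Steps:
p(Q, F) = 4
v(t) = t²
√(p(-24, 43) + v(-69)) = √(4 + (-69)²) = √(4 + 4761) = √4765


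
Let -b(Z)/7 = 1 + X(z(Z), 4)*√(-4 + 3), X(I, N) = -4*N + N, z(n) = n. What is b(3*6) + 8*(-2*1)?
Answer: -23 + 84*I ≈ -23.0 + 84.0*I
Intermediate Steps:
X(I, N) = -3*N
b(Z) = -7 + 84*I (b(Z) = -7*(1 + (-3*4)*√(-4 + 3)) = -7*(1 - 12*I) = -7 + 84*I)
b(3*6) + 8*(-2*1) = (-7 + 84*I) + 8*(-2*1) = (-7 + 84*I) + 8*(-2) = (-7 + 84*I) - 16 = -23 + 84*I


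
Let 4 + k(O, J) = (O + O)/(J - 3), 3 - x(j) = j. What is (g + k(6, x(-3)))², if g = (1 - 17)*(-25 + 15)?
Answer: 25600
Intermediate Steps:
x(j) = 3 - j
k(O, J) = -4 + 2*O/(-3 + J) (k(O, J) = -4 + (O + O)/(J - 3) = -4 + (2*O)/(-3 + J) = -4 + 2*O/(-3 + J))
g = 160 (g = -16*(-10) = 160)
(g + k(6, x(-3)))² = (160 + 2*(6 + 6 - 2*(3 - 1*(-3)))/(-3 + (3 - 1*(-3))))² = (160 + 2*(6 + 6 - 2*(3 + 3))/(-3 + (3 + 3)))² = (160 + 2*(6 + 6 - 2*6)/(-3 + 6))² = (160 + 2*(6 + 6 - 12)/3)² = (160 + 2*(⅓)*0)² = (160 + 0)² = 160² = 25600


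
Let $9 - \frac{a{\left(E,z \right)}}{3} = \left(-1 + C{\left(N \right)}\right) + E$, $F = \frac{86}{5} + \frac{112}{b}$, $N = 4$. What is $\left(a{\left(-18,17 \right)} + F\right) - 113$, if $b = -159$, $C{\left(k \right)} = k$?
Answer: $- \frac{19481}{795} \approx -24.504$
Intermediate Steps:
$F = \frac{13114}{795}$ ($F = \frac{86}{5} + \frac{112}{-159} = 86 \cdot \frac{1}{5} + 112 \left(- \frac{1}{159}\right) = \frac{86}{5} - \frac{112}{159} = \frac{13114}{795} \approx 16.496$)
$a{\left(E,z \right)} = 18 - 3 E$ ($a{\left(E,z \right)} = 27 - 3 \left(\left(-1 + 4\right) + E\right) = 27 - 3 \left(3 + E\right) = 27 - \left(9 + 3 E\right) = 18 - 3 E$)
$\left(a{\left(-18,17 \right)} + F\right) - 113 = \left(\left(18 - -54\right) + \frac{13114}{795}\right) - 113 = \left(\left(18 + 54\right) + \frac{13114}{795}\right) - 113 = \left(72 + \frac{13114}{795}\right) - 113 = \frac{70354}{795} - 113 = - \frac{19481}{795}$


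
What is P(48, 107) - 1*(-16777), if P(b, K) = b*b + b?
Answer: 19129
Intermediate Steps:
P(b, K) = b + b**2 (P(b, K) = b**2 + b = b + b**2)
P(48, 107) - 1*(-16777) = 48*(1 + 48) - 1*(-16777) = 48*49 + 16777 = 2352 + 16777 = 19129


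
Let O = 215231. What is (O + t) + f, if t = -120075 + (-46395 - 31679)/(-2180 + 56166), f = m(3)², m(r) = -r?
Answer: 2568749808/26993 ≈ 95164.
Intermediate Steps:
f = 9 (f = (-1*3)² = (-3)² = 9)
t = -3241223512/26993 (t = -120075 - 78074/53986 = -120075 - 78074*1/53986 = -120075 - 39037/26993 = -3241223512/26993 ≈ -1.2008e+5)
(O + t) + f = (215231 - 3241223512/26993) + 9 = 2568506871/26993 + 9 = 2568749808/26993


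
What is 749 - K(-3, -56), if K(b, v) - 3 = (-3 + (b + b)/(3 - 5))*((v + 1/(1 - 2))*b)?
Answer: 746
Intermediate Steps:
K(b, v) = 3 + b*(-1 + v)*(-3 - b) (K(b, v) = 3 + (-3 + (b + b)/(3 - 5))*((v + 1/(1 - 2))*b) = 3 + (-3 + (2*b)/(-2))*((v + 1/(-1))*b) = 3 + (-3 + (2*b)*(-½))*((v - 1)*b) = 3 + (-3 - b)*((-1 + v)*b) = 3 + (-3 - b)*(b*(-1 + v)) = 3 + b*(-1 + v)*(-3 - b))
749 - K(-3, -56) = 749 - (3 + (-3)² + 3*(-3) - 1*(-56)*(-3)² - 3*(-3)*(-56)) = 749 - (3 + 9 - 9 - 1*(-56)*9 - 504) = 749 - (3 + 9 - 9 + 504 - 504) = 749 - 1*3 = 749 - 3 = 746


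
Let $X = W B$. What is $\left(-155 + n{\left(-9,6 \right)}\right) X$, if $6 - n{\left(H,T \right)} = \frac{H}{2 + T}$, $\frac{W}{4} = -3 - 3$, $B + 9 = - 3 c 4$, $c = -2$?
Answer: $53235$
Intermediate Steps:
$B = 15$ ($B = -9 + \left(-3\right) \left(-2\right) 4 = -9 + 6 \cdot 4 = -9 + 24 = 15$)
$W = -24$ ($W = 4 \left(-3 - 3\right) = 4 \left(-6\right) = -24$)
$n{\left(H,T \right)} = 6 - \frac{H}{2 + T}$
$X = -360$ ($X = \left(-24\right) 15 = -360$)
$\left(-155 + n{\left(-9,6 \right)}\right) X = \left(-155 + \frac{12 - -9 + 6 \cdot 6}{2 + 6}\right) \left(-360\right) = \left(-155 + \frac{12 + 9 + 36}{8}\right) \left(-360\right) = \left(-155 + \frac{1}{8} \cdot 57\right) \left(-360\right) = \left(-155 + \frac{57}{8}\right) \left(-360\right) = \left(- \frac{1183}{8}\right) \left(-360\right) = 53235$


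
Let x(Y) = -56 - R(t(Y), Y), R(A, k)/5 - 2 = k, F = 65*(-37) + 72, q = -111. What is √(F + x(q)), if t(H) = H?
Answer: 2*I*√461 ≈ 42.942*I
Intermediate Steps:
F = -2333 (F = -2405 + 72 = -2333)
R(A, k) = 10 + 5*k
x(Y) = -66 - 5*Y (x(Y) = -56 - (10 + 5*Y) = -56 + (-10 - 5*Y) = -66 - 5*Y)
√(F + x(q)) = √(-2333 + (-66 - 5*(-111))) = √(-2333 + (-66 + 555)) = √(-2333 + 489) = √(-1844) = 2*I*√461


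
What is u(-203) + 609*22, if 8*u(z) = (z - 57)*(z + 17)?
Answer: 19443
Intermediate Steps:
u(z) = (-57 + z)*(17 + z)/8 (u(z) = ((z - 57)*(z + 17))/8 = ((-57 + z)*(17 + z))/8 = (-57 + z)*(17 + z)/8)
u(-203) + 609*22 = (-969/8 - 5*(-203) + (⅛)*(-203)²) + 609*22 = (-969/8 + 1015 + (⅛)*41209) + 13398 = (-969/8 + 1015 + 41209/8) + 13398 = 6045 + 13398 = 19443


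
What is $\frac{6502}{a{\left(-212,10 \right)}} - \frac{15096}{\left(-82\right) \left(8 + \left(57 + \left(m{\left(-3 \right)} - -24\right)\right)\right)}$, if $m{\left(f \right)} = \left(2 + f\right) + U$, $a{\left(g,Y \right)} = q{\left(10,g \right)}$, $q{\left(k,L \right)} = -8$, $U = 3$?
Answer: $- \frac{12099289}{14924} \approx -810.73$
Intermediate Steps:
$a{\left(g,Y \right)} = -8$
$m{\left(f \right)} = 5 + f$ ($m{\left(f \right)} = \left(2 + f\right) + 3 = 5 + f$)
$\frac{6502}{a{\left(-212,10 \right)}} - \frac{15096}{\left(-82\right) \left(8 + \left(57 + \left(m{\left(-3 \right)} - -24\right)\right)\right)} = \frac{6502}{-8} - \frac{15096}{\left(-82\right) \left(8 + \left(57 + \left(\left(5 - 3\right) - -24\right)\right)\right)} = 6502 \left(- \frac{1}{8}\right) - \frac{15096}{\left(-82\right) \left(8 + \left(57 + \left(2 + 24\right)\right)\right)} = - \frac{3251}{4} - \frac{15096}{\left(-82\right) \left(8 + \left(57 + 26\right)\right)} = - \frac{3251}{4} - \frac{15096}{\left(-82\right) \left(8 + 83\right)} = - \frac{3251}{4} - \frac{15096}{\left(-82\right) 91} = - \frac{3251}{4} - \frac{15096}{-7462} = - \frac{3251}{4} - - \frac{7548}{3731} = - \frac{3251}{4} + \frac{7548}{3731} = - \frac{12099289}{14924}$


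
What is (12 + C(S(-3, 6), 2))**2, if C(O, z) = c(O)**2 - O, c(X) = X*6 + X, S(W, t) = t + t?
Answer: 49787136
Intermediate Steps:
S(W, t) = 2*t
c(X) = 7*X (c(X) = 6*X + X = 7*X)
C(O, z) = -O + 49*O**2 (C(O, z) = (7*O)**2 - O = 49*O**2 - O = -O + 49*O**2)
(12 + C(S(-3, 6), 2))**2 = (12 + (2*6)*(-1 + 49*(2*6)))**2 = (12 + 12*(-1 + 49*12))**2 = (12 + 12*(-1 + 588))**2 = (12 + 12*587)**2 = (12 + 7044)**2 = 7056**2 = 49787136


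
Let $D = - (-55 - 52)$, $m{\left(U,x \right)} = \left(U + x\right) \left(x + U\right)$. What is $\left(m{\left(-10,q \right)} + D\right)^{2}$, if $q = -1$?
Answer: $51984$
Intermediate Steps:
$m{\left(U,x \right)} = \left(U + x\right)^{2}$ ($m{\left(U,x \right)} = \left(U + x\right) \left(U + x\right) = \left(U + x\right)^{2}$)
$D = 107$ ($D = \left(-1\right) \left(-107\right) = 107$)
$\left(m{\left(-10,q \right)} + D\right)^{2} = \left(\left(-10 - 1\right)^{2} + 107\right)^{2} = \left(\left(-11\right)^{2} + 107\right)^{2} = \left(121 + 107\right)^{2} = 228^{2} = 51984$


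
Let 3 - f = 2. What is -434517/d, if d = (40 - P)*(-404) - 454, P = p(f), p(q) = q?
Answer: 434517/16210 ≈ 26.805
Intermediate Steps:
f = 1 (f = 3 - 1*2 = 3 - 2 = 1)
P = 1
d = -16210 (d = (40 - 1*1)*(-404) - 454 = (40 - 1)*(-404) - 454 = 39*(-404) - 454 = -15756 - 454 = -16210)
-434517/d = -434517/(-16210) = -434517*(-1/16210) = 434517/16210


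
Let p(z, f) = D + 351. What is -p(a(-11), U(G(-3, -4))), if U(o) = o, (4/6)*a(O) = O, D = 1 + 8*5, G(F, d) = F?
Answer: -392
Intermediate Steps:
D = 41 (D = 1 + 40 = 41)
a(O) = 3*O/2
p(z, f) = 392 (p(z, f) = 41 + 351 = 392)
-p(a(-11), U(G(-3, -4))) = -1*392 = -392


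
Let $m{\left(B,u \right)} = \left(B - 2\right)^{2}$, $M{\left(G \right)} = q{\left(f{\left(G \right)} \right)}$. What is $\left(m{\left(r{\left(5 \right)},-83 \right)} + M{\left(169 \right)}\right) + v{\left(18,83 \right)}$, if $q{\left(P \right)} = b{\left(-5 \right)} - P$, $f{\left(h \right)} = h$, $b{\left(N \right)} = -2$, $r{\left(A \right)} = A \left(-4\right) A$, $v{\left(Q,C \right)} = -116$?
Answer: $10117$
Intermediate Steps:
$r{\left(A \right)} = - 4 A^{2}$ ($r{\left(A \right)} = - 4 A A = - 4 A^{2}$)
$q{\left(P \right)} = -2 - P$
$M{\left(G \right)} = -2 - G$
$m{\left(B,u \right)} = \left(-2 + B\right)^{2}$
$\left(m{\left(r{\left(5 \right)},-83 \right)} + M{\left(169 \right)}\right) + v{\left(18,83 \right)} = \left(\left(-2 - 4 \cdot 5^{2}\right)^{2} - 171\right) - 116 = \left(\left(-2 - 100\right)^{2} - 171\right) - 116 = \left(\left(-102\right)^{2} - 171\right) - 116 = \left(10404 - 171\right) - 116 = 10233 - 116 = 10117$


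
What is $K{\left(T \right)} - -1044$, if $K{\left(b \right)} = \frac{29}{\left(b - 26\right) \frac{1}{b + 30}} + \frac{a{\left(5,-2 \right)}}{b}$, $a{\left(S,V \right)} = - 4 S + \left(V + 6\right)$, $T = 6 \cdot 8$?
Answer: $\frac{37834}{33} \approx 1146.5$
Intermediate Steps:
$T = 48$
$a{\left(S,V \right)} = 6 + V - 4 S$ ($a{\left(S,V \right)} = - 4 S + \left(6 + V\right) = 6 + V - 4 S$)
$K{\left(b \right)} = - \frac{16}{b} + \frac{29 \left(30 + b\right)}{-26 + b}$ ($K{\left(b \right)} = \frac{29}{\left(b - 26\right) \frac{1}{b + 30}} + \frac{6 - 2 - 20}{b} = \frac{29}{\left(-26 + b\right) \frac{1}{30 + b}} + \frac{6 - 2 - 20}{b} = \frac{29}{\frac{1}{30 + b} \left(-26 + b\right)} - \frac{16}{b} = 29 \frac{30 + b}{-26 + b} - \frac{16}{b} = \frac{29 \left(30 + b\right)}{-26 + b} - \frac{16}{b} = - \frac{16}{b} + \frac{29 \left(30 + b\right)}{-26 + b}$)
$K{\left(T \right)} - -1044 = \frac{416 + 29 \cdot 48^{2} + 854 \cdot 48}{48 \left(-26 + 48\right)} - -1044 = \frac{416 + 29 \cdot 2304 + 40992}{48 \cdot 22} + 1044 = \frac{1}{48} \cdot \frac{1}{22} \left(416 + 66816 + 40992\right) + 1044 = \frac{1}{48} \cdot \frac{1}{22} \cdot 108224 + 1044 = \frac{3382}{33} + 1044 = \frac{37834}{33}$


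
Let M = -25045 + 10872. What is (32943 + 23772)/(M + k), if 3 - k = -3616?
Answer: -18905/3518 ≈ -5.3738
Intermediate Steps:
k = 3619 (k = 3 - 1*(-3616) = 3 + 3616 = 3619)
M = -14173
(32943 + 23772)/(M + k) = (32943 + 23772)/(-14173 + 3619) = 56715/(-10554) = 56715*(-1/10554) = -18905/3518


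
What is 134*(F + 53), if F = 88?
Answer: 18894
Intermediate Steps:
134*(F + 53) = 134*(88 + 53) = 134*141 = 18894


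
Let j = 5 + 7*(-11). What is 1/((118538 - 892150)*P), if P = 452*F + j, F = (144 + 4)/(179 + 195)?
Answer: -187/15459862208 ≈ -1.2096e-8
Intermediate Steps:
j = -72 (j = 5 - 77 = -72)
F = 74/187 (F = 148/374 = 148*(1/374) = 74/187 ≈ 0.39572)
P = 19984/187 (P = 452*(74/187) - 72 = 33448/187 - 72 = 19984/187 ≈ 106.87)
1/((118538 - 892150)*P) = 1/((118538 - 892150)*(19984/187)) = (187/19984)/(-773612) = -1/773612*187/19984 = -187/15459862208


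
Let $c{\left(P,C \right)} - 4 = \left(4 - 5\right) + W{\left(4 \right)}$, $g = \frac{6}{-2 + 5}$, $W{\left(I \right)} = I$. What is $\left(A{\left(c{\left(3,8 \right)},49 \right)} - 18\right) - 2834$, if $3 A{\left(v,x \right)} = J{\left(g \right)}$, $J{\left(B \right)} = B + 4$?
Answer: $-2850$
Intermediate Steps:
$g = 2$ ($g = \frac{6}{3} = 6 \cdot \frac{1}{3} = 2$)
$J{\left(B \right)} = 4 + B$
$c{\left(P,C \right)} = 7$ ($c{\left(P,C \right)} = 4 + \left(\left(4 - 5\right) + 4\right) = 4 + \left(-1 + 4\right) = 4 + 3 = 7$)
$A{\left(v,x \right)} = 2$ ($A{\left(v,x \right)} = \frac{4 + 2}{3} = \frac{1}{3} \cdot 6 = 2$)
$\left(A{\left(c{\left(3,8 \right)},49 \right)} - 18\right) - 2834 = \left(2 - 18\right) - 2834 = -16 - 2834 = -2850$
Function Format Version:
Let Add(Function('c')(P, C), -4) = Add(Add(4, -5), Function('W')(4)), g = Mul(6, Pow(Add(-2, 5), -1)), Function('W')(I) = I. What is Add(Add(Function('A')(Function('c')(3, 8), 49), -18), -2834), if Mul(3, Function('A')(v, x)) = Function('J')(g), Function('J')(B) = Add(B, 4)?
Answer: -2850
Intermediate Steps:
g = 2 (g = Mul(6, Pow(3, -1)) = Mul(6, Rational(1, 3)) = 2)
Function('J')(B) = Add(4, B)
Function('c')(P, C) = 7 (Function('c')(P, C) = Add(4, Add(Add(4, -5), 4)) = Add(4, Add(-1, 4)) = Add(4, 3) = 7)
Function('A')(v, x) = 2 (Function('A')(v, x) = Mul(Rational(1, 3), Add(4, 2)) = Mul(Rational(1, 3), 6) = 2)
Add(Add(Function('A')(Function('c')(3, 8), 49), -18), -2834) = Add(Add(2, -18), -2834) = Add(-16, -2834) = -2850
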